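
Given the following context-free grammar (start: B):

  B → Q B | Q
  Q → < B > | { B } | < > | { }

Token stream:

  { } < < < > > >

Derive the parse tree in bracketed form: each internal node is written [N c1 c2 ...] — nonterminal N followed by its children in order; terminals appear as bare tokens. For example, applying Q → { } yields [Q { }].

B
Q B
{ } B
{ } Q
{ } < B >
{ } < Q >
{ } < < B > >
{ } < < Q > >
{ } < < < > > >

[B [Q { }] [B [Q < [B [Q < [B [Q < >]] >]] >]]]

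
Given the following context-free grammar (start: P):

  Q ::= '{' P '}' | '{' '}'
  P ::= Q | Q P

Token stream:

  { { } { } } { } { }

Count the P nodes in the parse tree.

5

[P [Q { [P [Q { }] [P [Q { }]]] }] [P [Q { }] [P [Q { }]]]]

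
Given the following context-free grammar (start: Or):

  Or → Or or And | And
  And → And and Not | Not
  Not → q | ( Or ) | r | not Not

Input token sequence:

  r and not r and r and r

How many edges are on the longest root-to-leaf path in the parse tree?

[Or [And [And [And [And [Not r]] and [Not not [Not r]]] and [Not r]] and [Not r]]]

6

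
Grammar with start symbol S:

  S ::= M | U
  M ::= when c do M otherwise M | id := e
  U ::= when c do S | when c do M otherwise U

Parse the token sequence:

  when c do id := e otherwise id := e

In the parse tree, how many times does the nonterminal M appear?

[S [M when c do [M id := e] otherwise [M id := e]]]

3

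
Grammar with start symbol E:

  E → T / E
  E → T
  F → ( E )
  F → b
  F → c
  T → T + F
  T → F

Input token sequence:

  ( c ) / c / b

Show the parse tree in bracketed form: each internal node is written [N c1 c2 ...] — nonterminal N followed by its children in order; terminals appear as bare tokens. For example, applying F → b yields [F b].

E
T / E
F / E
( E ) / E
( T ) / E
( F ) / E
( c ) / E
( c ) / T / E
( c ) / F / E
( c ) / c / E
( c ) / c / T
( c ) / c / F
( c ) / c / b

[E [T [F ( [E [T [F c]]] )]] / [E [T [F c]] / [E [T [F b]]]]]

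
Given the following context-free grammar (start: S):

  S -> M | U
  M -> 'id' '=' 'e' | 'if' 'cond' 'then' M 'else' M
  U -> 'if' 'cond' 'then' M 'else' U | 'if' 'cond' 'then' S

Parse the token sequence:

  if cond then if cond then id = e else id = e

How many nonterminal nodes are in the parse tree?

[S [U if cond then [S [M if cond then [M id = e] else [M id = e]]]]]

6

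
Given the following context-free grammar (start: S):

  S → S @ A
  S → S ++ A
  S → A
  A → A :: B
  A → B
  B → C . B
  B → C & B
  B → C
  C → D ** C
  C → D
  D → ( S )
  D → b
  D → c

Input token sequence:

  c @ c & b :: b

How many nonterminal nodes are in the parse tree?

[S [S [A [B [C [D c]]]]] @ [A [A [B [C [D c]] & [B [C [D b]]]]] :: [B [C [D b]]]]]

17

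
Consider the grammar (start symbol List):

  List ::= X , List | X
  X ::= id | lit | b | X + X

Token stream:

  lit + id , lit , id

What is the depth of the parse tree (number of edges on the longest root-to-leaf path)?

[List [X [X lit] + [X id]] , [List [X lit] , [List [X id]]]]

4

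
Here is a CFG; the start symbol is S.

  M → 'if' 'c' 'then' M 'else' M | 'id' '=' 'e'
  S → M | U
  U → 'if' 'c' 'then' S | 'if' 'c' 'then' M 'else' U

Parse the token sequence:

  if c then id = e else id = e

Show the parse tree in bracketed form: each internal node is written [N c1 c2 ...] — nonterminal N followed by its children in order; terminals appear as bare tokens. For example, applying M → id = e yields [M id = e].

[S [M if c then [M id = e] else [M id = e]]]

S
M
if c then M else M
if c then id = e else M
if c then id = e else id = e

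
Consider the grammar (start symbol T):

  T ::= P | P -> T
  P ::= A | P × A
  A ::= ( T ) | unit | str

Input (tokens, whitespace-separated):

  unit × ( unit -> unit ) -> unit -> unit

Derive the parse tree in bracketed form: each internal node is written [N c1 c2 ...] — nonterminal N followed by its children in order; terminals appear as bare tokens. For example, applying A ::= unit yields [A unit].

T
P -> T
P × A -> T
A × A -> T
unit × A -> T
unit × ( T ) -> T
unit × ( P -> T ) -> T
unit × ( A -> T ) -> T
unit × ( unit -> T ) -> T
unit × ( unit -> P ) -> T
unit × ( unit -> A ) -> T
unit × ( unit -> unit ) -> T
unit × ( unit -> unit ) -> P -> T
unit × ( unit -> unit ) -> A -> T
unit × ( unit -> unit ) -> unit -> T
unit × ( unit -> unit ) -> unit -> P
unit × ( unit -> unit ) -> unit -> A
unit × ( unit -> unit ) -> unit -> unit

[T [P [P [A unit]] × [A ( [T [P [A unit]] -> [T [P [A unit]]]] )]] -> [T [P [A unit]] -> [T [P [A unit]]]]]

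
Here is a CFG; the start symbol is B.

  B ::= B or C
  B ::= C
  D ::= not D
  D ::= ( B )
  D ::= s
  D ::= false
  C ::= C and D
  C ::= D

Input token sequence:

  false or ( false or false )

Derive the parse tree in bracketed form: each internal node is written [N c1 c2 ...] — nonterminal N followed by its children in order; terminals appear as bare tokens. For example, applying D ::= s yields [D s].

B
B or C
C or C
D or C
false or C
false or D
false or ( B )
false or ( B or C )
false or ( C or C )
false or ( D or C )
false or ( false or C )
false or ( false or D )
false or ( false or false )

[B [B [C [D false]]] or [C [D ( [B [B [C [D false]]] or [C [D false]]] )]]]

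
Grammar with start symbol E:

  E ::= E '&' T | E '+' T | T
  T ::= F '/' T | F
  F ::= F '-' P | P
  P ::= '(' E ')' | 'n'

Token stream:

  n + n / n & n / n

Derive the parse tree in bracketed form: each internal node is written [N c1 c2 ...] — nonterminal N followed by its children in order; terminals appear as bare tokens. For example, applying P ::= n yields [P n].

[E [E [E [T [F [P n]]]] + [T [F [P n]] / [T [F [P n]]]]] & [T [F [P n]] / [T [F [P n]]]]]

E
E & T
E + T & T
T + T & T
F + T & T
P + T & T
n + T & T
n + F / T & T
n + P / T & T
n + n / T & T
n + n / F & T
n + n / P & T
n + n / n & T
n + n / n & F / T
n + n / n & P / T
n + n / n & n / T
n + n / n & n / F
n + n / n & n / P
n + n / n & n / n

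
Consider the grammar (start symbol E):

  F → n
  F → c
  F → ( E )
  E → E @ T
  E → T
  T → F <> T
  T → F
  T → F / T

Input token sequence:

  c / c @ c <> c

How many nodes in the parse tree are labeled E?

[E [E [T [F c] / [T [F c]]]] @ [T [F c] <> [T [F c]]]]

2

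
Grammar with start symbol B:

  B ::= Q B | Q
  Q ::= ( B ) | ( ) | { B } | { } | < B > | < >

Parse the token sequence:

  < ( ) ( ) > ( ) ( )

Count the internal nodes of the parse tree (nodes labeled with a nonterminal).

10

[B [Q < [B [Q ( )] [B [Q ( )]]] >] [B [Q ( )] [B [Q ( )]]]]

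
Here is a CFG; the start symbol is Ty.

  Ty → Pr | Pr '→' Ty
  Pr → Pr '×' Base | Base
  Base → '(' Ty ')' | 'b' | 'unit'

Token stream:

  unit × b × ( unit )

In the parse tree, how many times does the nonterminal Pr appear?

4

[Ty [Pr [Pr [Pr [Base unit]] × [Base b]] × [Base ( [Ty [Pr [Base unit]]] )]]]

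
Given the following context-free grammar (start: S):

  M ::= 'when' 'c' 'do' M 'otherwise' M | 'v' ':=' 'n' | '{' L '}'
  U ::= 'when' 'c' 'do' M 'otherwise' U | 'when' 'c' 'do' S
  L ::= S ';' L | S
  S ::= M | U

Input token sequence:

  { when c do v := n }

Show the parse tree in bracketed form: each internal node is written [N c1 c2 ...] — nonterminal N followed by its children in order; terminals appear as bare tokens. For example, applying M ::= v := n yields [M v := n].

S
M
{ L }
{ S }
{ U }
{ when c do S }
{ when c do M }
{ when c do v := n }

[S [M { [L [S [U when c do [S [M v := n]]]]] }]]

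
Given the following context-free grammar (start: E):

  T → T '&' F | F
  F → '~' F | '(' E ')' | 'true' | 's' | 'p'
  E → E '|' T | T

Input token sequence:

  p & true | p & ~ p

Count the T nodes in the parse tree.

4

[E [E [T [T [F p]] & [F true]]] | [T [T [F p]] & [F ~ [F p]]]]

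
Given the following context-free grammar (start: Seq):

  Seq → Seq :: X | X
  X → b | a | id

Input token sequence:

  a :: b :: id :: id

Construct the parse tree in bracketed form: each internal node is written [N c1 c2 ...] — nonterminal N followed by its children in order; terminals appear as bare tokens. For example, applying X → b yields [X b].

[Seq [Seq [Seq [Seq [X a]] :: [X b]] :: [X id]] :: [X id]]

Seq
Seq :: X
Seq :: X :: X
Seq :: X :: X :: X
X :: X :: X :: X
a :: X :: X :: X
a :: b :: X :: X
a :: b :: id :: X
a :: b :: id :: id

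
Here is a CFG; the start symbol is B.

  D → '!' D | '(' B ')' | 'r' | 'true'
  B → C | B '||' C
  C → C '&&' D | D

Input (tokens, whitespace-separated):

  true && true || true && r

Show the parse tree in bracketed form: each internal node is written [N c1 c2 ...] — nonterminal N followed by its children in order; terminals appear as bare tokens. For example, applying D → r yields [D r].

B
B || C
C || C
C && D || C
D && D || C
true && D || C
true && true || C
true && true || C && D
true && true || D && D
true && true || true && D
true && true || true && r

[B [B [C [C [D true]] && [D true]]] || [C [C [D true]] && [D r]]]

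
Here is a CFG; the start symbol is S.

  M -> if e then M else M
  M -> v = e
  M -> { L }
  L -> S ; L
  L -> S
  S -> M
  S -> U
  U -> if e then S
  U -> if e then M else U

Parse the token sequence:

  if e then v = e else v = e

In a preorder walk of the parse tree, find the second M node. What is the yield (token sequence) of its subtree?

v = e

[S [M if e then [M v = e] else [M v = e]]]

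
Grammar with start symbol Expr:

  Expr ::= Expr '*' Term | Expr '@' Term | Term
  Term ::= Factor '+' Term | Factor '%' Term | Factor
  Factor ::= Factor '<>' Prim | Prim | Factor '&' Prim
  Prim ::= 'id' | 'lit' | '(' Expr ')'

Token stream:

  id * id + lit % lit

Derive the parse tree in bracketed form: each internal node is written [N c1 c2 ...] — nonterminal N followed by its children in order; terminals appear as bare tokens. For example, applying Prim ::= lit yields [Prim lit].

Expr
Expr * Term
Term * Term
Factor * Term
Prim * Term
id * Term
id * Factor + Term
id * Prim + Term
id * id + Term
id * id + Factor % Term
id * id + Prim % Term
id * id + lit % Term
id * id + lit % Factor
id * id + lit % Prim
id * id + lit % lit

[Expr [Expr [Term [Factor [Prim id]]]] * [Term [Factor [Prim id]] + [Term [Factor [Prim lit]] % [Term [Factor [Prim lit]]]]]]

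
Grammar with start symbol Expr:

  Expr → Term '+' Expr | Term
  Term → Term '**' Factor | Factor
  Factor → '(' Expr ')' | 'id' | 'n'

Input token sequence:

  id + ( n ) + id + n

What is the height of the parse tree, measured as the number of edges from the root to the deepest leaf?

[Expr [Term [Factor id]] + [Expr [Term [Factor ( [Expr [Term [Factor n]]] )]] + [Expr [Term [Factor id]] + [Expr [Term [Factor n]]]]]]

7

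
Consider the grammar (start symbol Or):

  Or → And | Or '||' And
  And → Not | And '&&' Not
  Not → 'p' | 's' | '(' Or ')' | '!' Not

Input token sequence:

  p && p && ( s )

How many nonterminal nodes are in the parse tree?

10

[Or [And [And [And [Not p]] && [Not p]] && [Not ( [Or [And [Not s]]] )]]]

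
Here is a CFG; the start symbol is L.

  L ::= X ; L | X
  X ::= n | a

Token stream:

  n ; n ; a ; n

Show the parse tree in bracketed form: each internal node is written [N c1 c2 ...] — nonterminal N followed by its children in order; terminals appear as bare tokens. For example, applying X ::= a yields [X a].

L
X ; L
n ; L
n ; X ; L
n ; n ; L
n ; n ; X ; L
n ; n ; a ; L
n ; n ; a ; X
n ; n ; a ; n

[L [X n] ; [L [X n] ; [L [X a] ; [L [X n]]]]]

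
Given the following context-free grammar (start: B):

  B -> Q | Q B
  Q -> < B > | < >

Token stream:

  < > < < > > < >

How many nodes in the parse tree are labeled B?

[B [Q < >] [B [Q < [B [Q < >]] >] [B [Q < >]]]]

4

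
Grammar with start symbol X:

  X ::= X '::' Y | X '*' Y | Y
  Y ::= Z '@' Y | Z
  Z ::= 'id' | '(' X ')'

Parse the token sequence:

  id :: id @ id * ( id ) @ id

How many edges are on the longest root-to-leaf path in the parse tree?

[X [X [X [Y [Z id]]] :: [Y [Z id] @ [Y [Z id]]]] * [Y [Z ( [X [Y [Z id]]] )] @ [Y [Z id]]]]

6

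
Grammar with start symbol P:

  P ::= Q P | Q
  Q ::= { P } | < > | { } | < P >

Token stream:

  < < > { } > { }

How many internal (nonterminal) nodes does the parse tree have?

8

[P [Q < [P [Q < >] [P [Q { }]]] >] [P [Q { }]]]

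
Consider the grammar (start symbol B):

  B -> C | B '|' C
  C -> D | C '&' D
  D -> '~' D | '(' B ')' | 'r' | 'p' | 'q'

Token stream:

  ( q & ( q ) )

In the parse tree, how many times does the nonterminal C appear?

[B [C [D ( [B [C [C [D q]] & [D ( [B [C [D q]]] )]]] )]]]

4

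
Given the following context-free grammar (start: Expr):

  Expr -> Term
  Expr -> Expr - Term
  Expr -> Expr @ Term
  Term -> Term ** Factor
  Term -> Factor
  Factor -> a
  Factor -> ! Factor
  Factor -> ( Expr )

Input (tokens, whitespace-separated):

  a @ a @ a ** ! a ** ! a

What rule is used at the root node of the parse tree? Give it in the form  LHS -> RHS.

[Expr [Expr [Expr [Term [Factor a]]] @ [Term [Factor a]]] @ [Term [Term [Term [Factor a]] ** [Factor ! [Factor a]]] ** [Factor ! [Factor a]]]]

Expr -> Expr @ Term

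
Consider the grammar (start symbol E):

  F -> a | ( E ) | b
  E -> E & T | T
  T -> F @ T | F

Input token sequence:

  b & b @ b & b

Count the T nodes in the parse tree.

4

[E [E [E [T [F b]]] & [T [F b] @ [T [F b]]]] & [T [F b]]]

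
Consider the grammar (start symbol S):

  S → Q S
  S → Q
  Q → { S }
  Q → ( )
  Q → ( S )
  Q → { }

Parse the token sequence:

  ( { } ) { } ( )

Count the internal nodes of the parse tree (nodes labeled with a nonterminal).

[S [Q ( [S [Q { }]] )] [S [Q { }] [S [Q ( )]]]]

8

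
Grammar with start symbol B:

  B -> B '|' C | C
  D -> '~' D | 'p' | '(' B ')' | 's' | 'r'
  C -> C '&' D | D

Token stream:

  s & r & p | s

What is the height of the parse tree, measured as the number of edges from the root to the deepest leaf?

6

[B [B [C [C [C [D s]] & [D r]] & [D p]]] | [C [D s]]]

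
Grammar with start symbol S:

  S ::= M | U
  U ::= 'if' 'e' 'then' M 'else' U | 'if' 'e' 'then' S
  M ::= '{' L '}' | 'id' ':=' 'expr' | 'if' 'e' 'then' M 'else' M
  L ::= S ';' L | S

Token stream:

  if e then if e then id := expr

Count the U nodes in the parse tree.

[S [U if e then [S [U if e then [S [M id := expr]]]]]]

2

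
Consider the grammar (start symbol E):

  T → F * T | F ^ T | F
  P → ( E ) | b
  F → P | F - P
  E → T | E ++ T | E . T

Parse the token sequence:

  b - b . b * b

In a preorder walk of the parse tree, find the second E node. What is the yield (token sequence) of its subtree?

b - b

[E [E [T [F [F [P b]] - [P b]]]] . [T [F [P b]] * [T [F [P b]]]]]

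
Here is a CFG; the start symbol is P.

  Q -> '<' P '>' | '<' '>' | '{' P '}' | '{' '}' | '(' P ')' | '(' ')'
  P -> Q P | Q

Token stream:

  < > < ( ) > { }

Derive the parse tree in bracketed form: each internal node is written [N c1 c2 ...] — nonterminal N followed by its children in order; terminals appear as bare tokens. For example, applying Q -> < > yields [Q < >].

P
Q P
< > P
< > Q P
< > < P > P
< > < Q > P
< > < ( ) > P
< > < ( ) > Q
< > < ( ) > { }

[P [Q < >] [P [Q < [P [Q ( )]] >] [P [Q { }]]]]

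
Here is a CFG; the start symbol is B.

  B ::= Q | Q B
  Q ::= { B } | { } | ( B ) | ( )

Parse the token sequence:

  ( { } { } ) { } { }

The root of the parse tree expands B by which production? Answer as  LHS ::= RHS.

[B [Q ( [B [Q { }] [B [Q { }]]] )] [B [Q { }] [B [Q { }]]]]

B ::= Q B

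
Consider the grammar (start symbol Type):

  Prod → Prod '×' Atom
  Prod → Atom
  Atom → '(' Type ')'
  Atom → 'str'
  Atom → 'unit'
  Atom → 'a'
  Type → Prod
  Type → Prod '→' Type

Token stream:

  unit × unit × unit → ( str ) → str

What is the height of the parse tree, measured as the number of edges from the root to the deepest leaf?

[Type [Prod [Prod [Prod [Atom unit]] × [Atom unit]] × [Atom unit]] → [Type [Prod [Atom ( [Type [Prod [Atom str]]] )]] → [Type [Prod [Atom str]]]]]

7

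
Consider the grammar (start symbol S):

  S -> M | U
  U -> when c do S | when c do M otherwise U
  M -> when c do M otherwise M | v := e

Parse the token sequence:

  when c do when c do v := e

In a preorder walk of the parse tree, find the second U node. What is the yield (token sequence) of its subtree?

[S [U when c do [S [U when c do [S [M v := e]]]]]]

when c do v := e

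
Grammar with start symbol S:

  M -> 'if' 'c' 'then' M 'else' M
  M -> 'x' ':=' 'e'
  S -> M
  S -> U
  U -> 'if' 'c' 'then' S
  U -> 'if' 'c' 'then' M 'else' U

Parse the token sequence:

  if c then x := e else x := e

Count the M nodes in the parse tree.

3

[S [M if c then [M x := e] else [M x := e]]]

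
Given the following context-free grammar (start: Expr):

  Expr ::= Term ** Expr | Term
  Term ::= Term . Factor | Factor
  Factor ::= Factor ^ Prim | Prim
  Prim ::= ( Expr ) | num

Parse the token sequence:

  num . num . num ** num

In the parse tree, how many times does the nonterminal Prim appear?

[Expr [Term [Term [Term [Factor [Prim num]]] . [Factor [Prim num]]] . [Factor [Prim num]]] ** [Expr [Term [Factor [Prim num]]]]]

4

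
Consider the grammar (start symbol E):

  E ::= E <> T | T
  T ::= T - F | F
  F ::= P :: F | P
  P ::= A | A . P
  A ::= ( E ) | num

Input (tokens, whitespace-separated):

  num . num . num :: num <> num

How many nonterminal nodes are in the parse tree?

17

[E [E [T [F [P [A num] . [P [A num] . [P [A num]]]] :: [F [P [A num]]]]]] <> [T [F [P [A num]]]]]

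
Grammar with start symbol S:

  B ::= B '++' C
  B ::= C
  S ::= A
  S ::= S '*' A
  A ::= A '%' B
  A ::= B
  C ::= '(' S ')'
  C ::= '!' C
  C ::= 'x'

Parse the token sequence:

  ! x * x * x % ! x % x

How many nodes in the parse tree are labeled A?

[S [S [S [A [B [C ! [C x]]]]] * [A [B [C x]]]] * [A [A [A [B [C x]]] % [B [C ! [C x]]]] % [B [C x]]]]

5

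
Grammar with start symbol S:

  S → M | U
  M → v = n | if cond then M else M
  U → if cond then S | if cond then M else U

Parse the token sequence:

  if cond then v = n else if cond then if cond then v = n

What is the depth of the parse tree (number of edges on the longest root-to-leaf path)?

7

[S [U if cond then [M v = n] else [U if cond then [S [U if cond then [S [M v = n]]]]]]]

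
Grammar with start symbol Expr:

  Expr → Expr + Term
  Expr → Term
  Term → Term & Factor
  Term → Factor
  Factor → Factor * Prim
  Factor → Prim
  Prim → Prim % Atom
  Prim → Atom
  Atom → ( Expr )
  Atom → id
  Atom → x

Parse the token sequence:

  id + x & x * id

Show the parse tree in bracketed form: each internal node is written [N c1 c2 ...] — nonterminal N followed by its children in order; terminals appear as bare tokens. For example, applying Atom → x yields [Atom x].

[Expr [Expr [Term [Factor [Prim [Atom id]]]]] + [Term [Term [Factor [Prim [Atom x]]]] & [Factor [Factor [Prim [Atom x]]] * [Prim [Atom id]]]]]

Expr
Expr + Term
Term + Term
Factor + Term
Prim + Term
Atom + Term
id + Term
id + Term & Factor
id + Factor & Factor
id + Prim & Factor
id + Atom & Factor
id + x & Factor
id + x & Factor * Prim
id + x & Prim * Prim
id + x & Atom * Prim
id + x & x * Prim
id + x & x * Atom
id + x & x * id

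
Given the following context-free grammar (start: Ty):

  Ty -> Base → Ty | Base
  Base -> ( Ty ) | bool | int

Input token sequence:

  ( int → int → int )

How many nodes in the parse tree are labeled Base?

[Ty [Base ( [Ty [Base int] → [Ty [Base int] → [Ty [Base int]]]] )]]

4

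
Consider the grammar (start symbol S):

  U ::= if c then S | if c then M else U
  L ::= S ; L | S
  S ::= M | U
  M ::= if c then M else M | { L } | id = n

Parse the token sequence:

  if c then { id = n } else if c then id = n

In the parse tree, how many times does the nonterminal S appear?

3

[S [U if c then [M { [L [S [M id = n]]] }] else [U if c then [S [M id = n]]]]]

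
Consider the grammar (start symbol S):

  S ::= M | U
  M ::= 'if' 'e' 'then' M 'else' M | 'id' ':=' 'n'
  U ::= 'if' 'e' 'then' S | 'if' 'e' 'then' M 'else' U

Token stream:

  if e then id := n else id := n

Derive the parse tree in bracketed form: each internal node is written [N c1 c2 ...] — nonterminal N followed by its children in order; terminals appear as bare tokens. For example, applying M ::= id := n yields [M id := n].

S
M
if e then M else M
if e then id := n else M
if e then id := n else id := n

[S [M if e then [M id := n] else [M id := n]]]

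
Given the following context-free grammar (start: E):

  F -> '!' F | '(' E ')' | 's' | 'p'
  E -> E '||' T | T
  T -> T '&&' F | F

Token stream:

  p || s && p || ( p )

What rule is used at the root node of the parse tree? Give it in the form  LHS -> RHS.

[E [E [E [T [F p]]] || [T [T [F s]] && [F p]]] || [T [F ( [E [T [F p]]] )]]]

E -> E '||' T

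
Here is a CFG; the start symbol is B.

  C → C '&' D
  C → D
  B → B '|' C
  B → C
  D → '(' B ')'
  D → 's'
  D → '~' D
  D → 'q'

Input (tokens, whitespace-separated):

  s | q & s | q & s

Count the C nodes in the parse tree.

5

[B [B [B [C [D s]]] | [C [C [D q]] & [D s]]] | [C [C [D q]] & [D s]]]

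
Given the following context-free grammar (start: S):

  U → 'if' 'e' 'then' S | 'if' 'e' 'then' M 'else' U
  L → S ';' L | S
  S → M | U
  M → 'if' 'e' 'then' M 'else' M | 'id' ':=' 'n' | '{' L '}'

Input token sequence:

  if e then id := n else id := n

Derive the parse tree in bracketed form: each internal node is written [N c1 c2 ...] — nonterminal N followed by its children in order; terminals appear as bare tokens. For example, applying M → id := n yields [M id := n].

S
M
if e then M else M
if e then id := n else M
if e then id := n else id := n

[S [M if e then [M id := n] else [M id := n]]]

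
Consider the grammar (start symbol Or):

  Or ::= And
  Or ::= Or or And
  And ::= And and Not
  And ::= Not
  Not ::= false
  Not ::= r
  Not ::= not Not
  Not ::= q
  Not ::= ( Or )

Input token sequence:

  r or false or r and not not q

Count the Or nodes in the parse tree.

3

[Or [Or [Or [And [Not r]]] or [And [Not false]]] or [And [And [Not r]] and [Not not [Not not [Not q]]]]]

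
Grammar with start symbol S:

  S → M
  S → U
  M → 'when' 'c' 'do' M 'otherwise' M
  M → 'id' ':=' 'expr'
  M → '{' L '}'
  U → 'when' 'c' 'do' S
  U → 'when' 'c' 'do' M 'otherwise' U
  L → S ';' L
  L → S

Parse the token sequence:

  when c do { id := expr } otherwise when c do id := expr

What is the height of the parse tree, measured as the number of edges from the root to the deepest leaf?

6

[S [U when c do [M { [L [S [M id := expr]]] }] otherwise [U when c do [S [M id := expr]]]]]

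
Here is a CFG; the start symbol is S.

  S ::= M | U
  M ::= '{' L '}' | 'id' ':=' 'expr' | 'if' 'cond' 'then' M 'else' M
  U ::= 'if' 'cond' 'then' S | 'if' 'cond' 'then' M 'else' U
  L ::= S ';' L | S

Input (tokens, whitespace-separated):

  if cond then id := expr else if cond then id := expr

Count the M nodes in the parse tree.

[S [U if cond then [M id := expr] else [U if cond then [S [M id := expr]]]]]

2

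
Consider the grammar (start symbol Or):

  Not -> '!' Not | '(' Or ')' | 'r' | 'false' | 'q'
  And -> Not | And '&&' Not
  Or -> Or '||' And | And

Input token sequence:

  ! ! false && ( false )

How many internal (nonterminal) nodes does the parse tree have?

10

[Or [And [And [Not ! [Not ! [Not false]]]] && [Not ( [Or [And [Not false]]] )]]]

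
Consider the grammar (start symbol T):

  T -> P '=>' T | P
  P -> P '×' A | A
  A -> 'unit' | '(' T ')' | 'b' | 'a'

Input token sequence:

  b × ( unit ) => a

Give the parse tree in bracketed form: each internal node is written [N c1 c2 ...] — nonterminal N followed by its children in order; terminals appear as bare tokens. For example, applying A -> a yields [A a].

T
P => T
P × A => T
A × A => T
b × A => T
b × ( T ) => T
b × ( P ) => T
b × ( A ) => T
b × ( unit ) => T
b × ( unit ) => P
b × ( unit ) => A
b × ( unit ) => a

[T [P [P [A b]] × [A ( [T [P [A unit]]] )]] => [T [P [A a]]]]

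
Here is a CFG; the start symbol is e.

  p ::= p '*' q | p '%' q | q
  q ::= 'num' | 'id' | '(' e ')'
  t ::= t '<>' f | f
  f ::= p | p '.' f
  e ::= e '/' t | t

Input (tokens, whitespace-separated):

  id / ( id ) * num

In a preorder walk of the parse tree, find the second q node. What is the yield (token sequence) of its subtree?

[e [e [t [f [p [q id]]]]] / [t [f [p [p [q ( [e [t [f [p [q id]]]]] )]] * [q num]]]]]

( id )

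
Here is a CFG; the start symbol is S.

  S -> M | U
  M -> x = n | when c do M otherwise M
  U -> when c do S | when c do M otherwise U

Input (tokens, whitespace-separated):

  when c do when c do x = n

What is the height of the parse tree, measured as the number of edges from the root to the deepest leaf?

6

[S [U when c do [S [U when c do [S [M x = n]]]]]]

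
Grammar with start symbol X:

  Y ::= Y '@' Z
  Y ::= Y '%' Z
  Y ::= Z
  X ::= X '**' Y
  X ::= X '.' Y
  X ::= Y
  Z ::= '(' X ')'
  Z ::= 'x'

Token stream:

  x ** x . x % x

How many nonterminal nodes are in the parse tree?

[X [X [X [Y [Z x]]] ** [Y [Z x]]] . [Y [Y [Z x]] % [Z x]]]

11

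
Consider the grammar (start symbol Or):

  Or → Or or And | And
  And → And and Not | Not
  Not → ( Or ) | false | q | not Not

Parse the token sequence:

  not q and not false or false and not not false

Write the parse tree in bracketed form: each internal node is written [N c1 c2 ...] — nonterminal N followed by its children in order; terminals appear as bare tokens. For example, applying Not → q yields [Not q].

Or
Or or And
And or And
And and Not or And
Not and Not or And
not Not and Not or And
not q and Not or And
not q and not Not or And
not q and not false or And
not q and not false or And and Not
not q and not false or Not and Not
not q and not false or false and Not
not q and not false or false and not Not
not q and not false or false and not not Not
not q and not false or false and not not false

[Or [Or [And [And [Not not [Not q]]] and [Not not [Not false]]]] or [And [And [Not false]] and [Not not [Not not [Not false]]]]]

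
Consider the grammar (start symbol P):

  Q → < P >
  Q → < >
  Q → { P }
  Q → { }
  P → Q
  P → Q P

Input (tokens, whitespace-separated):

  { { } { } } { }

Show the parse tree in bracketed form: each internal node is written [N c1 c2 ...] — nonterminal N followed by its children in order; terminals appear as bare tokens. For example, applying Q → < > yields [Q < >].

[P [Q { [P [Q { }] [P [Q { }]]] }] [P [Q { }]]]

P
Q P
{ P } P
{ Q P } P
{ { } P } P
{ { } Q } P
{ { } { } } P
{ { } { } } Q
{ { } { } } { }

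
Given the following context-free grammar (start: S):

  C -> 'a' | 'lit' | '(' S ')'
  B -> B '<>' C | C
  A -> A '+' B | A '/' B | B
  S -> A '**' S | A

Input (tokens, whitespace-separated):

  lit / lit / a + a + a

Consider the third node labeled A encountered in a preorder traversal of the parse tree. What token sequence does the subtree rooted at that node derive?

lit / lit / a

[S [A [A [A [A [A [B [C lit]]] / [B [C lit]]] / [B [C a]]] + [B [C a]]] + [B [C a]]]]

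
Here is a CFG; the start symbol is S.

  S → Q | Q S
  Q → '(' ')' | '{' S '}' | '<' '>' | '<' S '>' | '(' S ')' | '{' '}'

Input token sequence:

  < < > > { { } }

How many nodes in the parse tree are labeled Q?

[S [Q < [S [Q < >]] >] [S [Q { [S [Q { }]] }]]]

4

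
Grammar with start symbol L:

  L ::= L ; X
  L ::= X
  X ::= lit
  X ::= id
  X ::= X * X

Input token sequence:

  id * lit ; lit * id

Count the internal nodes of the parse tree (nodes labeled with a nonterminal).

[L [L [X [X id] * [X lit]]] ; [X [X lit] * [X id]]]

8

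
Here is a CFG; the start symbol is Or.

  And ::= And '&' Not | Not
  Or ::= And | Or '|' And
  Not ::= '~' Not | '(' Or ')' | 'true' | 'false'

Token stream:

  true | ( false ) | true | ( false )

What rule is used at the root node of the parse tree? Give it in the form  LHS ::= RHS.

[Or [Or [Or [Or [And [Not true]]] | [And [Not ( [Or [And [Not false]]] )]]] | [And [Not true]]] | [And [Not ( [Or [And [Not false]]] )]]]

Or ::= Or '|' And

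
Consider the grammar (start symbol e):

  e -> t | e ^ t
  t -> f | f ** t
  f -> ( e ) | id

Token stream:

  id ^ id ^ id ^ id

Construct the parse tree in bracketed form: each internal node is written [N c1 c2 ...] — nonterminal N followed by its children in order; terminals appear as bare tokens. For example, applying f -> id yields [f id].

[e [e [e [e [t [f id]]] ^ [t [f id]]] ^ [t [f id]]] ^ [t [f id]]]

e
e ^ t
e ^ t ^ t
e ^ t ^ t ^ t
t ^ t ^ t ^ t
f ^ t ^ t ^ t
id ^ t ^ t ^ t
id ^ f ^ t ^ t
id ^ id ^ t ^ t
id ^ id ^ f ^ t
id ^ id ^ id ^ t
id ^ id ^ id ^ f
id ^ id ^ id ^ id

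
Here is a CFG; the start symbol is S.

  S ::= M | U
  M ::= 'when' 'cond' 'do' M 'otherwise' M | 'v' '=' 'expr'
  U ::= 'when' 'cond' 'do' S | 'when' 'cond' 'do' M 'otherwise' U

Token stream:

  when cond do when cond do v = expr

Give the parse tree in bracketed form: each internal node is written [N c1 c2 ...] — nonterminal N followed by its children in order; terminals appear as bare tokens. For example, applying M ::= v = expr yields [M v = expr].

[S [U when cond do [S [U when cond do [S [M v = expr]]]]]]

S
U
when cond do S
when cond do U
when cond do when cond do S
when cond do when cond do M
when cond do when cond do v = expr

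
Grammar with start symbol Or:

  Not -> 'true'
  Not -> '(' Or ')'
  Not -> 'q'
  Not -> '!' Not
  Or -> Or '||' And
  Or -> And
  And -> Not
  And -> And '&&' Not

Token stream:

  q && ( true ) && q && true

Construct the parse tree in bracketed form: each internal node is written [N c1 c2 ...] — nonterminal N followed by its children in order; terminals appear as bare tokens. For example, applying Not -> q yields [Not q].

Or
And
And && Not
And && Not && Not
And && Not && Not && Not
Not && Not && Not && Not
q && Not && Not && Not
q && ( Or ) && Not && Not
q && ( And ) && Not && Not
q && ( Not ) && Not && Not
q && ( true ) && Not && Not
q && ( true ) && q && Not
q && ( true ) && q && true

[Or [And [And [And [And [Not q]] && [Not ( [Or [And [Not true]]] )]] && [Not q]] && [Not true]]]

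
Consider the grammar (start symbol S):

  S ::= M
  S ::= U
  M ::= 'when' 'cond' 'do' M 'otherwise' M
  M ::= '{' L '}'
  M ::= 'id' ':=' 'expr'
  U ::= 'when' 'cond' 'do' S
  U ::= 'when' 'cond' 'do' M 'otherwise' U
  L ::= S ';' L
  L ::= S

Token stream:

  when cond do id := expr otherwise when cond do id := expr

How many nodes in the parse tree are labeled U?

[S [U when cond do [M id := expr] otherwise [U when cond do [S [M id := expr]]]]]

2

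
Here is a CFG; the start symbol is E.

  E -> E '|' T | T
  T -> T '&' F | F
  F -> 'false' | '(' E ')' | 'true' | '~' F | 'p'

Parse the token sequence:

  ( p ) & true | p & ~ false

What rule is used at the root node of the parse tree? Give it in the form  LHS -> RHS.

E -> E '|' T

[E [E [T [T [F ( [E [T [F p]]] )]] & [F true]]] | [T [T [F p]] & [F ~ [F false]]]]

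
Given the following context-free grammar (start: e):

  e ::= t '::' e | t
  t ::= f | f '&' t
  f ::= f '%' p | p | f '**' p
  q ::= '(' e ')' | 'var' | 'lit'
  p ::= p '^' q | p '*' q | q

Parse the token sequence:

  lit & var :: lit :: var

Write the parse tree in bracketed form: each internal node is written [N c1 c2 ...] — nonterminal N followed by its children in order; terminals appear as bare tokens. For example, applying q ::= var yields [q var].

[e [t [f [p [q lit]]] & [t [f [p [q var]]]]] :: [e [t [f [p [q lit]]]] :: [e [t [f [p [q var]]]]]]]

e
t :: e
f & t :: e
p & t :: e
q & t :: e
lit & t :: e
lit & f :: e
lit & p :: e
lit & q :: e
lit & var :: e
lit & var :: t :: e
lit & var :: f :: e
lit & var :: p :: e
lit & var :: q :: e
lit & var :: lit :: e
lit & var :: lit :: t
lit & var :: lit :: f
lit & var :: lit :: p
lit & var :: lit :: q
lit & var :: lit :: var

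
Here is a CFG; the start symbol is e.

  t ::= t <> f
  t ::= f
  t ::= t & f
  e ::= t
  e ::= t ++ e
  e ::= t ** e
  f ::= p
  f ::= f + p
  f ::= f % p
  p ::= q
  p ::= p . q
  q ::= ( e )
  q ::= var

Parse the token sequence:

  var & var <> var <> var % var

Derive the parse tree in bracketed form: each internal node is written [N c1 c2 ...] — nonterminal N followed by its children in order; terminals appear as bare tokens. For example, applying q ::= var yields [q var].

e
t
t <> f
t <> f <> f
t & f <> f <> f
f & f <> f <> f
p & f <> f <> f
q & f <> f <> f
var & f <> f <> f
var & p <> f <> f
var & q <> f <> f
var & var <> f <> f
var & var <> p <> f
var & var <> q <> f
var & var <> var <> f
var & var <> var <> f % p
var & var <> var <> p % p
var & var <> var <> q % p
var & var <> var <> var % p
var & var <> var <> var % q
var & var <> var <> var % var

[e [t [t [t [t [f [p [q var]]]] & [f [p [q var]]]] <> [f [p [q var]]]] <> [f [f [p [q var]]] % [p [q var]]]]]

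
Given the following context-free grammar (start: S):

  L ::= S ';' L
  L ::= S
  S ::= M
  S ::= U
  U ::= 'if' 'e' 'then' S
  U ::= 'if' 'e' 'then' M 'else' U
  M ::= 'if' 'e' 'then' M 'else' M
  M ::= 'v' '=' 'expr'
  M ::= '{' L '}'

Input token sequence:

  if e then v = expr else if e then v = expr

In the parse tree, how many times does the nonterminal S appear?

[S [U if e then [M v = expr] else [U if e then [S [M v = expr]]]]]

2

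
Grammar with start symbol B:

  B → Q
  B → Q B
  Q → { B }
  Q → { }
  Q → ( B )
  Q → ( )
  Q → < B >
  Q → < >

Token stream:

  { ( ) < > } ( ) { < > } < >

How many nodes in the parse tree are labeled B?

[B [Q { [B [Q ( )] [B [Q < >]]] }] [B [Q ( )] [B [Q { [B [Q < >]] }] [B [Q < >]]]]]

7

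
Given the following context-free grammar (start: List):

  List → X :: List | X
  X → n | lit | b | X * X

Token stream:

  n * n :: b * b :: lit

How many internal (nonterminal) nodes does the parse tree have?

[List [X [X n] * [X n]] :: [List [X [X b] * [X b]] :: [List [X lit]]]]

10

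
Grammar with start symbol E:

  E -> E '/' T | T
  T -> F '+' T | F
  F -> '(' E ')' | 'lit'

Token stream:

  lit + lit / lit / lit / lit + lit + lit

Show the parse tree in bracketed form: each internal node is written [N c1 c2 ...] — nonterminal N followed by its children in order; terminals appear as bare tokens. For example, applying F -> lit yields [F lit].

[E [E [E [E [T [F lit] + [T [F lit]]]] / [T [F lit]]] / [T [F lit]]] / [T [F lit] + [T [F lit] + [T [F lit]]]]]

E
E / T
E / T / T
E / T / T / T
T / T / T / T
F + T / T / T / T
lit + T / T / T / T
lit + F / T / T / T
lit + lit / T / T / T
lit + lit / F / T / T
lit + lit / lit / T / T
lit + lit / lit / F / T
lit + lit / lit / lit / T
lit + lit / lit / lit / F + T
lit + lit / lit / lit / lit + T
lit + lit / lit / lit / lit + F + T
lit + lit / lit / lit / lit + lit + T
lit + lit / lit / lit / lit + lit + F
lit + lit / lit / lit / lit + lit + lit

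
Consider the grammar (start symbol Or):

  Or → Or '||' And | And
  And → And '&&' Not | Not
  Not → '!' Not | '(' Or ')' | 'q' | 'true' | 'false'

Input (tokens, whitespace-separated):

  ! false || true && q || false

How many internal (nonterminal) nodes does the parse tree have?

12

[Or [Or [Or [And [Not ! [Not false]]]] || [And [And [Not true]] && [Not q]]] || [And [Not false]]]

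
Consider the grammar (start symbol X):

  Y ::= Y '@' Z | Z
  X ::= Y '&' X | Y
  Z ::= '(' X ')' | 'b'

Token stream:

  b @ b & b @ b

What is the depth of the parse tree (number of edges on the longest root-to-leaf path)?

5

[X [Y [Y [Z b]] @ [Z b]] & [X [Y [Y [Z b]] @ [Z b]]]]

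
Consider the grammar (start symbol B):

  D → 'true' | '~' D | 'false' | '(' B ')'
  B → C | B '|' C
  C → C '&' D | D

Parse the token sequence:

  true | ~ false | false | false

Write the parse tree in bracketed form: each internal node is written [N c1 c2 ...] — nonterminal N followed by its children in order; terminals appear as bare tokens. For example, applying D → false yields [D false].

B
B | C
B | C | C
B | C | C | C
C | C | C | C
D | C | C | C
true | C | C | C
true | D | C | C
true | ~ D | C | C
true | ~ false | C | C
true | ~ false | D | C
true | ~ false | false | C
true | ~ false | false | D
true | ~ false | false | false

[B [B [B [B [C [D true]]] | [C [D ~ [D false]]]] | [C [D false]]] | [C [D false]]]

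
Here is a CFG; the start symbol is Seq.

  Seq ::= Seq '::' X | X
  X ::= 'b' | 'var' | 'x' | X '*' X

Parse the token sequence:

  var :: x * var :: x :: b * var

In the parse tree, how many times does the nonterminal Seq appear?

[Seq [Seq [Seq [Seq [X var]] :: [X [X x] * [X var]]] :: [X x]] :: [X [X b] * [X var]]]

4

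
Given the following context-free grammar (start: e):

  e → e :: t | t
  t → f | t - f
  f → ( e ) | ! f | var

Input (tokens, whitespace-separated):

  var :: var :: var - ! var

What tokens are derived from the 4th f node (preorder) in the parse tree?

! var

[e [e [e [t [f var]]] :: [t [f var]]] :: [t [t [f var]] - [f ! [f var]]]]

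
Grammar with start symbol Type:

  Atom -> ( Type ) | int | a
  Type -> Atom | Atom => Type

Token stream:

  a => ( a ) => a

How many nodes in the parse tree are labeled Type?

4

[Type [Atom a] => [Type [Atom ( [Type [Atom a]] )] => [Type [Atom a]]]]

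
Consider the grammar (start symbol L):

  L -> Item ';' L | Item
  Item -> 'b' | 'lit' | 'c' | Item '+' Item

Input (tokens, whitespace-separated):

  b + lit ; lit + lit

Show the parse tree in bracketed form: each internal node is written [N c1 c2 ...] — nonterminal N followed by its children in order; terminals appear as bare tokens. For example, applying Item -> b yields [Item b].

L
Item ; L
Item + Item ; L
b + Item ; L
b + lit ; L
b + lit ; Item
b + lit ; Item + Item
b + lit ; lit + Item
b + lit ; lit + lit

[L [Item [Item b] + [Item lit]] ; [L [Item [Item lit] + [Item lit]]]]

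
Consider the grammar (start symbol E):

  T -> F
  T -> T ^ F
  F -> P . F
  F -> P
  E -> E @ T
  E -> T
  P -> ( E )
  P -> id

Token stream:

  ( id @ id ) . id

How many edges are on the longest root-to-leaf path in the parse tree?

9

[E [T [F [P ( [E [E [T [F [P id]]]] @ [T [F [P id]]]] )] . [F [P id]]]]]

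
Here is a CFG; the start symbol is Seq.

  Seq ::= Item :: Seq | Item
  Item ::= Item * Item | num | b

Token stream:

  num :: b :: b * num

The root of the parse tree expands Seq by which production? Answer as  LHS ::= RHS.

Seq ::= Item :: Seq

[Seq [Item num] :: [Seq [Item b] :: [Seq [Item [Item b] * [Item num]]]]]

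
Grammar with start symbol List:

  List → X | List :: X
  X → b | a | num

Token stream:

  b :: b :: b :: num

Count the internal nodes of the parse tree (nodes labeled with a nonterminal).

8

[List [List [List [List [X b]] :: [X b]] :: [X b]] :: [X num]]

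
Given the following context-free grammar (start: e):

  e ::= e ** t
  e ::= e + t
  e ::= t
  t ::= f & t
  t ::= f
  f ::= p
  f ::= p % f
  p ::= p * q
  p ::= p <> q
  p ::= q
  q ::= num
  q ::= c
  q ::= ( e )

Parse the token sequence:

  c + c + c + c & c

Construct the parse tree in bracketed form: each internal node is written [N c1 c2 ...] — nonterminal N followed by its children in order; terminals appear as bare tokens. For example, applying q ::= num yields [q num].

[e [e [e [e [t [f [p [q c]]]]] + [t [f [p [q c]]]]] + [t [f [p [q c]]]]] + [t [f [p [q c]]] & [t [f [p [q c]]]]]]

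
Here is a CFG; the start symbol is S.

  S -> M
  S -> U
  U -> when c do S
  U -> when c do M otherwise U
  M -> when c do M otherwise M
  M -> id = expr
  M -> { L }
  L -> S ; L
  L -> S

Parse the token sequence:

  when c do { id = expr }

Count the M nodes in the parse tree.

2

[S [U when c do [S [M { [L [S [M id = expr]]] }]]]]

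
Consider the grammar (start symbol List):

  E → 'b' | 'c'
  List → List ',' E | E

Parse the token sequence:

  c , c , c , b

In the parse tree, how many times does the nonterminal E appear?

4

[List [List [List [List [E c]] , [E c]] , [E c]] , [E b]]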